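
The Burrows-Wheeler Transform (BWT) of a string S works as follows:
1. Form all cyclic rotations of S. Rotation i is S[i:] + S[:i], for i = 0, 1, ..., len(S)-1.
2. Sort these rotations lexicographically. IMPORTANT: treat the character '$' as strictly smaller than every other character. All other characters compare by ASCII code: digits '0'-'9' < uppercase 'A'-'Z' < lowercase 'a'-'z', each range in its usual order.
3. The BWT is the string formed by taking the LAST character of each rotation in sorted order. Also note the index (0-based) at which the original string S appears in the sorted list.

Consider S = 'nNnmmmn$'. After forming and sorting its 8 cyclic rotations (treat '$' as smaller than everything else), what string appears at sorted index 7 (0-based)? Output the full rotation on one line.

All 8 rotations (rotation i = S[i:]+S[:i]):
  rot[0] = nNnmmmn$
  rot[1] = Nnmmmn$n
  rot[2] = nmmmn$nN
  rot[3] = mmmn$nNn
  rot[4] = mmn$nNnm
  rot[5] = mn$nNnmm
  rot[6] = n$nNnmmm
  rot[7] = $nNnmmmn
Sorted (with $ < everything):
  sorted[0] = $nNnmmmn
  sorted[1] = Nnmmmn$n
  sorted[2] = mmmn$nNn
  sorted[3] = mmn$nNnm
  sorted[4] = mn$nNnmm
  sorted[5] = n$nNnmmm
  sorted[6] = nNnmmmn$
  sorted[7] = nmmmn$nN
sorted[7] = nmmmn$nN

Answer: nmmmn$nN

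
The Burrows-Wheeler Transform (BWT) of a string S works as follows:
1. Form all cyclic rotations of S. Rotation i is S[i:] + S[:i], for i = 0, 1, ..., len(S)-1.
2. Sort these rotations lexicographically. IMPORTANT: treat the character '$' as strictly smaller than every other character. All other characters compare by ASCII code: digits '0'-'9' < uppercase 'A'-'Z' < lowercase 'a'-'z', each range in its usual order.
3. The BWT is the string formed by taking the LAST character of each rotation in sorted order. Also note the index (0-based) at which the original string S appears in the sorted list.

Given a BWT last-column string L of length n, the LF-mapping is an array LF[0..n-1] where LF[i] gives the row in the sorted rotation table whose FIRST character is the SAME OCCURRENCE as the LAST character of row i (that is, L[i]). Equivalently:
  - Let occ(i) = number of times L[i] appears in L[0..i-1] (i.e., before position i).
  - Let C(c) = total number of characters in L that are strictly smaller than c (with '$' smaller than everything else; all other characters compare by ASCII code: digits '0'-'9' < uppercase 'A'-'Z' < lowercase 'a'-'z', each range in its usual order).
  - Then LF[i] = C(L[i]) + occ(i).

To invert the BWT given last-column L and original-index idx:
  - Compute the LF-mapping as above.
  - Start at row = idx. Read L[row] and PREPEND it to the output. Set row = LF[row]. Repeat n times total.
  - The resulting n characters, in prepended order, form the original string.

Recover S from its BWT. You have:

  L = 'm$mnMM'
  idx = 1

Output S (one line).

Answer: MmMnm$

Derivation:
LF mapping: 3 0 4 5 1 2
Walk LF starting at row 1, prepending L[row]:
  step 1: row=1, L[1]='$', prepend. Next row=LF[1]=0
  step 2: row=0, L[0]='m', prepend. Next row=LF[0]=3
  step 3: row=3, L[3]='n', prepend. Next row=LF[3]=5
  step 4: row=5, L[5]='M', prepend. Next row=LF[5]=2
  step 5: row=2, L[2]='m', prepend. Next row=LF[2]=4
  step 6: row=4, L[4]='M', prepend. Next row=LF[4]=1
Reversed output: MmMnm$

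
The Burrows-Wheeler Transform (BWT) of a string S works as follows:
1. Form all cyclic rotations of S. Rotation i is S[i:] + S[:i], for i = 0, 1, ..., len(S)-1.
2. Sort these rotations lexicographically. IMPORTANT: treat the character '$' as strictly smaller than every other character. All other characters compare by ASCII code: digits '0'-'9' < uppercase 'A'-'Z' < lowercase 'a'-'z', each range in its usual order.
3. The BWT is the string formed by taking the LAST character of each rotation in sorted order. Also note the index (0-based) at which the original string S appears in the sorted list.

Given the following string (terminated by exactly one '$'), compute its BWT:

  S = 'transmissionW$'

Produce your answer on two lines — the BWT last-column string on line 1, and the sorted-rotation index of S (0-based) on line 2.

All 14 rotations (rotation i = S[i:]+S[:i]):
  rot[0] = transmissionW$
  rot[1] = ransmissionW$t
  rot[2] = ansmissionW$tr
  rot[3] = nsmissionW$tra
  rot[4] = smissionW$tran
  rot[5] = missionW$trans
  rot[6] = issionW$transm
  rot[7] = ssionW$transmi
  rot[8] = sionW$transmis
  rot[9] = ionW$transmiss
  rot[10] = onW$transmissi
  rot[11] = nW$transmissio
  rot[12] = W$transmission
  rot[13] = $transmissionW
Sorted (with $ < everything):
  sorted[0] = $transmissionW  (last char: 'W')
  sorted[1] = W$transmission  (last char: 'n')
  sorted[2] = ansmissionW$tr  (last char: 'r')
  sorted[3] = ionW$transmiss  (last char: 's')
  sorted[4] = issionW$transm  (last char: 'm')
  sorted[5] = missionW$trans  (last char: 's')
  sorted[6] = nW$transmissio  (last char: 'o')
  sorted[7] = nsmissionW$tra  (last char: 'a')
  sorted[8] = onW$transmissi  (last char: 'i')
  sorted[9] = ransmissionW$t  (last char: 't')
  sorted[10] = sionW$transmis  (last char: 's')
  sorted[11] = smissionW$tran  (last char: 'n')
  sorted[12] = ssionW$transmi  (last char: 'i')
  sorted[13] = transmissionW$  (last char: '$')
Last column: Wnrsmsoaitsni$
Original string S is at sorted index 13

Answer: Wnrsmsoaitsni$
13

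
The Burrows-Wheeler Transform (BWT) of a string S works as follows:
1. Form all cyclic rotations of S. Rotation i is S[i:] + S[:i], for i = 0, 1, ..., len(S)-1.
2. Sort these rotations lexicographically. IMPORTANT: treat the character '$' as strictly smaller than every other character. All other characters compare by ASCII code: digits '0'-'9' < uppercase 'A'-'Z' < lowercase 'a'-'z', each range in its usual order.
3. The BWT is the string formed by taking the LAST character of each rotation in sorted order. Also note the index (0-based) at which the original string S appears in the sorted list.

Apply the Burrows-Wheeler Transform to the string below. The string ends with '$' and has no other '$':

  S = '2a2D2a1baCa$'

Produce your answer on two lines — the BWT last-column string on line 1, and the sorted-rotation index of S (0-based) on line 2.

All 12 rotations (rotation i = S[i:]+S[:i]):
  rot[0] = 2a2D2a1baCa$
  rot[1] = a2D2a1baCa$2
  rot[2] = 2D2a1baCa$2a
  rot[3] = D2a1baCa$2a2
  rot[4] = 2a1baCa$2a2D
  rot[5] = a1baCa$2a2D2
  rot[6] = 1baCa$2a2D2a
  rot[7] = baCa$2a2D2a1
  rot[8] = aCa$2a2D2a1b
  rot[9] = Ca$2a2D2a1ba
  rot[10] = a$2a2D2a1baC
  rot[11] = $2a2D2a1baCa
Sorted (with $ < everything):
  sorted[0] = $2a2D2a1baCa  (last char: 'a')
  sorted[1] = 1baCa$2a2D2a  (last char: 'a')
  sorted[2] = 2D2a1baCa$2a  (last char: 'a')
  sorted[3] = 2a1baCa$2a2D  (last char: 'D')
  sorted[4] = 2a2D2a1baCa$  (last char: '$')
  sorted[5] = Ca$2a2D2a1ba  (last char: 'a')
  sorted[6] = D2a1baCa$2a2  (last char: '2')
  sorted[7] = a$2a2D2a1baC  (last char: 'C')
  sorted[8] = a1baCa$2a2D2  (last char: '2')
  sorted[9] = a2D2a1baCa$2  (last char: '2')
  sorted[10] = aCa$2a2D2a1b  (last char: 'b')
  sorted[11] = baCa$2a2D2a1  (last char: '1')
Last column: aaaD$a2C22b1
Original string S is at sorted index 4

Answer: aaaD$a2C22b1
4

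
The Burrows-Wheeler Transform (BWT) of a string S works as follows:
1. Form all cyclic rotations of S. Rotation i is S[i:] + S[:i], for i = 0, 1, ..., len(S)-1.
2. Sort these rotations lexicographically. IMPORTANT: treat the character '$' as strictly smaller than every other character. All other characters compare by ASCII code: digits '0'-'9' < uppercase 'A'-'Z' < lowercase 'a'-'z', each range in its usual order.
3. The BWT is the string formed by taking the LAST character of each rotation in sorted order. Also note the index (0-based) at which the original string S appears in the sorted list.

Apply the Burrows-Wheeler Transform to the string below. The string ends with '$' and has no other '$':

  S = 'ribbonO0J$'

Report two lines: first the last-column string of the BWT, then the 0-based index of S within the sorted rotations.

All 10 rotations (rotation i = S[i:]+S[:i]):
  rot[0] = ribbonO0J$
  rot[1] = ibbonO0J$r
  rot[2] = bbonO0J$ri
  rot[3] = bonO0J$rib
  rot[4] = onO0J$ribb
  rot[5] = nO0J$ribbo
  rot[6] = O0J$ribbon
  rot[7] = 0J$ribbonO
  rot[8] = J$ribbonO0
  rot[9] = $ribbonO0J
Sorted (with $ < everything):
  sorted[0] = $ribbonO0J  (last char: 'J')
  sorted[1] = 0J$ribbonO  (last char: 'O')
  sorted[2] = J$ribbonO0  (last char: '0')
  sorted[3] = O0J$ribbon  (last char: 'n')
  sorted[4] = bbonO0J$ri  (last char: 'i')
  sorted[5] = bonO0J$rib  (last char: 'b')
  sorted[6] = ibbonO0J$r  (last char: 'r')
  sorted[7] = nO0J$ribbo  (last char: 'o')
  sorted[8] = onO0J$ribb  (last char: 'b')
  sorted[9] = ribbonO0J$  (last char: '$')
Last column: JO0nibrob$
Original string S is at sorted index 9

Answer: JO0nibrob$
9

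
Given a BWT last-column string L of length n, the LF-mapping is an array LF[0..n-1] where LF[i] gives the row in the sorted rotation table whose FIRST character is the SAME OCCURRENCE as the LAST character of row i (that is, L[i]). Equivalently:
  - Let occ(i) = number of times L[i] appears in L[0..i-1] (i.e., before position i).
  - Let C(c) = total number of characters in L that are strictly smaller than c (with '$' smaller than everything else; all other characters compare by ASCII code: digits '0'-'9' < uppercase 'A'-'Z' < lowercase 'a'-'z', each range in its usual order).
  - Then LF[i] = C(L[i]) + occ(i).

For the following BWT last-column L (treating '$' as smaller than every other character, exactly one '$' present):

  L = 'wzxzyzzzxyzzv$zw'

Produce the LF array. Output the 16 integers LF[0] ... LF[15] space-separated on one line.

Char counts: '$':1, 'v':1, 'w':2, 'x':2, 'y':2, 'z':8
C (first-col start): C('$')=0, C('v')=1, C('w')=2, C('x')=4, C('y')=6, C('z')=8
L[0]='w': occ=0, LF[0]=C('w')+0=2+0=2
L[1]='z': occ=0, LF[1]=C('z')+0=8+0=8
L[2]='x': occ=0, LF[2]=C('x')+0=4+0=4
L[3]='z': occ=1, LF[3]=C('z')+1=8+1=9
L[4]='y': occ=0, LF[4]=C('y')+0=6+0=6
L[5]='z': occ=2, LF[5]=C('z')+2=8+2=10
L[6]='z': occ=3, LF[6]=C('z')+3=8+3=11
L[7]='z': occ=4, LF[7]=C('z')+4=8+4=12
L[8]='x': occ=1, LF[8]=C('x')+1=4+1=5
L[9]='y': occ=1, LF[9]=C('y')+1=6+1=7
L[10]='z': occ=5, LF[10]=C('z')+5=8+5=13
L[11]='z': occ=6, LF[11]=C('z')+6=8+6=14
L[12]='v': occ=0, LF[12]=C('v')+0=1+0=1
L[13]='$': occ=0, LF[13]=C('$')+0=0+0=0
L[14]='z': occ=7, LF[14]=C('z')+7=8+7=15
L[15]='w': occ=1, LF[15]=C('w')+1=2+1=3

Answer: 2 8 4 9 6 10 11 12 5 7 13 14 1 0 15 3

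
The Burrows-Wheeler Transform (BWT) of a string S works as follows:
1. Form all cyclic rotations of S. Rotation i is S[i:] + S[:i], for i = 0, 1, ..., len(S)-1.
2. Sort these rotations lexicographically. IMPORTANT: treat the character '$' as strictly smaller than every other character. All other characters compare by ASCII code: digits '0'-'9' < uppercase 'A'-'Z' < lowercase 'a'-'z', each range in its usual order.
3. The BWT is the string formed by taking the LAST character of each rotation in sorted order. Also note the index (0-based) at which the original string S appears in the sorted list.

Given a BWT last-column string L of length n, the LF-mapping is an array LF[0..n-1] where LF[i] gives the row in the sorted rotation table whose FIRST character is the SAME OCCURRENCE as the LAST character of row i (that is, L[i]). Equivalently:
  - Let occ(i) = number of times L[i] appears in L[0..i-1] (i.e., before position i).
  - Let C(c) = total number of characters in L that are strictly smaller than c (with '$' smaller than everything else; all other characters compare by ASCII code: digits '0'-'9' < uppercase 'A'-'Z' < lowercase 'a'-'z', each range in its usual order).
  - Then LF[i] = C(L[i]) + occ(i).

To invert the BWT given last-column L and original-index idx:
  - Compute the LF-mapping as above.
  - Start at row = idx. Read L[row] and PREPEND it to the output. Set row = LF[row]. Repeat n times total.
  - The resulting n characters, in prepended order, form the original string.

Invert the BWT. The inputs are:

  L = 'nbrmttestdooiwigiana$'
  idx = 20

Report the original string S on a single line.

Answer: wombatdisintegration$

Derivation:
LF mapping: 11 3 15 10 17 18 5 16 19 4 13 14 7 20 8 6 9 1 12 2 0
Walk LF starting at row 20, prepending L[row]:
  step 1: row=20, L[20]='$', prepend. Next row=LF[20]=0
  step 2: row=0, L[0]='n', prepend. Next row=LF[0]=11
  step 3: row=11, L[11]='o', prepend. Next row=LF[11]=14
  step 4: row=14, L[14]='i', prepend. Next row=LF[14]=8
  step 5: row=8, L[8]='t', prepend. Next row=LF[8]=19
  step 6: row=19, L[19]='a', prepend. Next row=LF[19]=2
  step 7: row=2, L[2]='r', prepend. Next row=LF[2]=15
  step 8: row=15, L[15]='g', prepend. Next row=LF[15]=6
  step 9: row=6, L[6]='e', prepend. Next row=LF[6]=5
  step 10: row=5, L[5]='t', prepend. Next row=LF[5]=18
  step 11: row=18, L[18]='n', prepend. Next row=LF[18]=12
  step 12: row=12, L[12]='i', prepend. Next row=LF[12]=7
  step 13: row=7, L[7]='s', prepend. Next row=LF[7]=16
  step 14: row=16, L[16]='i', prepend. Next row=LF[16]=9
  step 15: row=9, L[9]='d', prepend. Next row=LF[9]=4
  step 16: row=4, L[4]='t', prepend. Next row=LF[4]=17
  step 17: row=17, L[17]='a', prepend. Next row=LF[17]=1
  step 18: row=1, L[1]='b', prepend. Next row=LF[1]=3
  step 19: row=3, L[3]='m', prepend. Next row=LF[3]=10
  step 20: row=10, L[10]='o', prepend. Next row=LF[10]=13
  step 21: row=13, L[13]='w', prepend. Next row=LF[13]=20
Reversed output: wombatdisintegration$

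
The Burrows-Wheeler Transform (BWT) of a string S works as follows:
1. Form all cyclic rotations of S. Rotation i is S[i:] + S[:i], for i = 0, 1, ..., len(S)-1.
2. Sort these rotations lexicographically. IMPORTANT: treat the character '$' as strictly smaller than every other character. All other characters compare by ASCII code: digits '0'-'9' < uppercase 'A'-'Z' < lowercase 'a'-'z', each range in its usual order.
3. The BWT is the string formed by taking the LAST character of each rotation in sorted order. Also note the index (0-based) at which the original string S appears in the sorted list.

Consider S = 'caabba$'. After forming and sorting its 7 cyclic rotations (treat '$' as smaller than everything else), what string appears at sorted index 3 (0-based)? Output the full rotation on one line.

All 7 rotations (rotation i = S[i:]+S[:i]):
  rot[0] = caabba$
  rot[1] = aabba$c
  rot[2] = abba$ca
  rot[3] = bba$caa
  rot[4] = ba$caab
  rot[5] = a$caabb
  rot[6] = $caabba
Sorted (with $ < everything):
  sorted[0] = $caabba
  sorted[1] = a$caabb
  sorted[2] = aabba$c
  sorted[3] = abba$ca
  sorted[4] = ba$caab
  sorted[5] = bba$caa
  sorted[6] = caabba$
sorted[3] = abba$ca

Answer: abba$ca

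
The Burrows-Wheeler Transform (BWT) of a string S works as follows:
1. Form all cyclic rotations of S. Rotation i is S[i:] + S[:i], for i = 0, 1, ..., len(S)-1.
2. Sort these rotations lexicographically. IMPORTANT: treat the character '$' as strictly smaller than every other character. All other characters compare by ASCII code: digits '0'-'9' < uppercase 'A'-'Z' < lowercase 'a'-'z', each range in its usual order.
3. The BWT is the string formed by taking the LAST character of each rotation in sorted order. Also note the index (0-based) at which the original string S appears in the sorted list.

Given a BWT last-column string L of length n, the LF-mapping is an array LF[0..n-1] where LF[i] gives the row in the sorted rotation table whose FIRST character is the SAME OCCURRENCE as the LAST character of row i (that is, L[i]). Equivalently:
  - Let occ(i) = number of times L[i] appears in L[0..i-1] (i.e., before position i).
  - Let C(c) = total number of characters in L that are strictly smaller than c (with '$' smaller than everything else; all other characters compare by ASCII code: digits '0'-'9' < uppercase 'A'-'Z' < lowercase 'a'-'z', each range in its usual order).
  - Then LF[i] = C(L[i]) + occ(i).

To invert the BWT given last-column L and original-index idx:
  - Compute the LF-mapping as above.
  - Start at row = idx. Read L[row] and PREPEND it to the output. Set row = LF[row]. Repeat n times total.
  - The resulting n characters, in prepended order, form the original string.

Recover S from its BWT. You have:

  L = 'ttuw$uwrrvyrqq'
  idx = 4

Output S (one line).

LF mapping: 6 7 8 11 0 9 12 3 4 10 13 5 1 2
Walk LF starting at row 4, prepending L[row]:
  step 1: row=4, L[4]='$', prepend. Next row=LF[4]=0
  step 2: row=0, L[0]='t', prepend. Next row=LF[0]=6
  step 3: row=6, L[6]='w', prepend. Next row=LF[6]=12
  step 4: row=12, L[12]='q', prepend. Next row=LF[12]=1
  step 5: row=1, L[1]='t', prepend. Next row=LF[1]=7
  step 6: row=7, L[7]='r', prepend. Next row=LF[7]=3
  step 7: row=3, L[3]='w', prepend. Next row=LF[3]=11
  step 8: row=11, L[11]='r', prepend. Next row=LF[11]=5
  step 9: row=5, L[5]='u', prepend. Next row=LF[5]=9
  step 10: row=9, L[9]='v', prepend. Next row=LF[9]=10
  step 11: row=10, L[10]='y', prepend. Next row=LF[10]=13
  step 12: row=13, L[13]='q', prepend. Next row=LF[13]=2
  step 13: row=2, L[2]='u', prepend. Next row=LF[2]=8
  step 14: row=8, L[8]='r', prepend. Next row=LF[8]=4
Reversed output: ruqyvurwrtqwt$

Answer: ruqyvurwrtqwt$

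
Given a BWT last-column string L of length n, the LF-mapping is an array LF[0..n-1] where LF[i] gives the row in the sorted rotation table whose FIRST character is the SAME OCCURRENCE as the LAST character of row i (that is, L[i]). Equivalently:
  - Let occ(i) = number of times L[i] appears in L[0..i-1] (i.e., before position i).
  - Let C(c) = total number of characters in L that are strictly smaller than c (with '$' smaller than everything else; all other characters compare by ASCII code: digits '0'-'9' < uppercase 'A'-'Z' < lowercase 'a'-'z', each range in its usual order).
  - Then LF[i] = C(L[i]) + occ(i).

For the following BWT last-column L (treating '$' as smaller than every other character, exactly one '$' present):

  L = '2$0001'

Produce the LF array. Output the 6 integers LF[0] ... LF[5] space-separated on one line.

Answer: 5 0 1 2 3 4

Derivation:
Char counts: '$':1, '0':3, '1':1, '2':1
C (first-col start): C('$')=0, C('0')=1, C('1')=4, C('2')=5
L[0]='2': occ=0, LF[0]=C('2')+0=5+0=5
L[1]='$': occ=0, LF[1]=C('$')+0=0+0=0
L[2]='0': occ=0, LF[2]=C('0')+0=1+0=1
L[3]='0': occ=1, LF[3]=C('0')+1=1+1=2
L[4]='0': occ=2, LF[4]=C('0')+2=1+2=3
L[5]='1': occ=0, LF[5]=C('1')+0=4+0=4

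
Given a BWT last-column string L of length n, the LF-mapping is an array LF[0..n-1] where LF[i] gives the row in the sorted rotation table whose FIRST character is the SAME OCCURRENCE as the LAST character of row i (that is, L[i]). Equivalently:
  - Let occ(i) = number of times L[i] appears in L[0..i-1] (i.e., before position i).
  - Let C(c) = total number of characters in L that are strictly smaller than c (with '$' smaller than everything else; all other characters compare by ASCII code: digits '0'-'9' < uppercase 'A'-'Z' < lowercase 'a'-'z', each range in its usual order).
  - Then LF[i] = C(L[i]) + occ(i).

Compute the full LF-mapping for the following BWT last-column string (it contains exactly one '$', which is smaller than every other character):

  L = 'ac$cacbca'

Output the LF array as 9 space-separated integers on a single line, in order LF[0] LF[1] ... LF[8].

Char counts: '$':1, 'a':3, 'b':1, 'c':4
C (first-col start): C('$')=0, C('a')=1, C('b')=4, C('c')=5
L[0]='a': occ=0, LF[0]=C('a')+0=1+0=1
L[1]='c': occ=0, LF[1]=C('c')+0=5+0=5
L[2]='$': occ=0, LF[2]=C('$')+0=0+0=0
L[3]='c': occ=1, LF[3]=C('c')+1=5+1=6
L[4]='a': occ=1, LF[4]=C('a')+1=1+1=2
L[5]='c': occ=2, LF[5]=C('c')+2=5+2=7
L[6]='b': occ=0, LF[6]=C('b')+0=4+0=4
L[7]='c': occ=3, LF[7]=C('c')+3=5+3=8
L[8]='a': occ=2, LF[8]=C('a')+2=1+2=3

Answer: 1 5 0 6 2 7 4 8 3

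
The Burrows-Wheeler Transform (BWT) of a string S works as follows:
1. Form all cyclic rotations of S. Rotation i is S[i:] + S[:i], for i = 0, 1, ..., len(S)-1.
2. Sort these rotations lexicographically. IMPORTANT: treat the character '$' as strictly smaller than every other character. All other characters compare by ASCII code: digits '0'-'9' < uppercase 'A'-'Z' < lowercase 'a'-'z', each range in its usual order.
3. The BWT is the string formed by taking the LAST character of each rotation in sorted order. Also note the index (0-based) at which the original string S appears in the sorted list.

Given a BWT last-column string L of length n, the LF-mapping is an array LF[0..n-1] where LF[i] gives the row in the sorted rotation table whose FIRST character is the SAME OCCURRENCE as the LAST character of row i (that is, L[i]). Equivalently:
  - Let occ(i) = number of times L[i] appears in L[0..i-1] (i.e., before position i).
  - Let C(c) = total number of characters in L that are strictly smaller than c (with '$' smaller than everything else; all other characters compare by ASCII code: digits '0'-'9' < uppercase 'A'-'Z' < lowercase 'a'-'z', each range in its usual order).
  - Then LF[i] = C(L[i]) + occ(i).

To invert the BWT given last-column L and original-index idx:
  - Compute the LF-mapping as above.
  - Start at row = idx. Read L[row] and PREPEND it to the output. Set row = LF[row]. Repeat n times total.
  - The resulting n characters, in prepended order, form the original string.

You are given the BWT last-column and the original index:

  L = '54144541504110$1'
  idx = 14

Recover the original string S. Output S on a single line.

LF mapping: 13 8 3 9 10 14 11 4 15 1 12 5 6 2 0 7
Walk LF starting at row 14, prepending L[row]:
  step 1: row=14, L[14]='$', prepend. Next row=LF[14]=0
  step 2: row=0, L[0]='5', prepend. Next row=LF[0]=13
  step 3: row=13, L[13]='0', prepend. Next row=LF[13]=2
  step 4: row=2, L[2]='1', prepend. Next row=LF[2]=3
  step 5: row=3, L[3]='4', prepend. Next row=LF[3]=9
  step 6: row=9, L[9]='0', prepend. Next row=LF[9]=1
  step 7: row=1, L[1]='4', prepend. Next row=LF[1]=8
  step 8: row=8, L[8]='5', prepend. Next row=LF[8]=15
  step 9: row=15, L[15]='1', prepend. Next row=LF[15]=7
  step 10: row=7, L[7]='1', prepend. Next row=LF[7]=4
  step 11: row=4, L[4]='4', prepend. Next row=LF[4]=10
  step 12: row=10, L[10]='4', prepend. Next row=LF[10]=12
  step 13: row=12, L[12]='1', prepend. Next row=LF[12]=6
  step 14: row=6, L[6]='4', prepend. Next row=LF[6]=11
  step 15: row=11, L[11]='1', prepend. Next row=LF[11]=5
  step 16: row=5, L[5]='5', prepend. Next row=LF[5]=14
Reversed output: 514144115404105$

Answer: 514144115404105$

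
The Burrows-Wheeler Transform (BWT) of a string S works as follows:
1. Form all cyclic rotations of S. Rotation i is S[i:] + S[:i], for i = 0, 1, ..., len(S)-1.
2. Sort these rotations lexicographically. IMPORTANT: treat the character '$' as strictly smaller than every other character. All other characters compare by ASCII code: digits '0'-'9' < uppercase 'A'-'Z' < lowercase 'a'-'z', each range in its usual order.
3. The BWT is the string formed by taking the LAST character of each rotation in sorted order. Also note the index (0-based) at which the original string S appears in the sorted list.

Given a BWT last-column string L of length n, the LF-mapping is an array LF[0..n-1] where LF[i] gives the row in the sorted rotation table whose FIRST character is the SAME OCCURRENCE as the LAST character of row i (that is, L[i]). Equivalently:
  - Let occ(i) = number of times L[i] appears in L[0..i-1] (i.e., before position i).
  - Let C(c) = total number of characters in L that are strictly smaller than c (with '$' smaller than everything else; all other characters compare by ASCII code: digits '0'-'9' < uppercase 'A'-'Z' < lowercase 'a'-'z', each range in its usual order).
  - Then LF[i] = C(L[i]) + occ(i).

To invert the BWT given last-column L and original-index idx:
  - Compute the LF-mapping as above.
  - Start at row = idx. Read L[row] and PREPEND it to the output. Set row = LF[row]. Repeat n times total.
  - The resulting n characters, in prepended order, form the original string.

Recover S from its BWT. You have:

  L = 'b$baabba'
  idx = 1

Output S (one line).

LF mapping: 4 0 5 1 2 6 7 3
Walk LF starting at row 1, prepending L[row]:
  step 1: row=1, L[1]='$', prepend. Next row=LF[1]=0
  step 2: row=0, L[0]='b', prepend. Next row=LF[0]=4
  step 3: row=4, L[4]='a', prepend. Next row=LF[4]=2
  step 4: row=2, L[2]='b', prepend. Next row=LF[2]=5
  step 5: row=5, L[5]='b', prepend. Next row=LF[5]=6
  step 6: row=6, L[6]='b', prepend. Next row=LF[6]=7
  step 7: row=7, L[7]='a', prepend. Next row=LF[7]=3
  step 8: row=3, L[3]='a', prepend. Next row=LF[3]=1
Reversed output: aabbbab$

Answer: aabbbab$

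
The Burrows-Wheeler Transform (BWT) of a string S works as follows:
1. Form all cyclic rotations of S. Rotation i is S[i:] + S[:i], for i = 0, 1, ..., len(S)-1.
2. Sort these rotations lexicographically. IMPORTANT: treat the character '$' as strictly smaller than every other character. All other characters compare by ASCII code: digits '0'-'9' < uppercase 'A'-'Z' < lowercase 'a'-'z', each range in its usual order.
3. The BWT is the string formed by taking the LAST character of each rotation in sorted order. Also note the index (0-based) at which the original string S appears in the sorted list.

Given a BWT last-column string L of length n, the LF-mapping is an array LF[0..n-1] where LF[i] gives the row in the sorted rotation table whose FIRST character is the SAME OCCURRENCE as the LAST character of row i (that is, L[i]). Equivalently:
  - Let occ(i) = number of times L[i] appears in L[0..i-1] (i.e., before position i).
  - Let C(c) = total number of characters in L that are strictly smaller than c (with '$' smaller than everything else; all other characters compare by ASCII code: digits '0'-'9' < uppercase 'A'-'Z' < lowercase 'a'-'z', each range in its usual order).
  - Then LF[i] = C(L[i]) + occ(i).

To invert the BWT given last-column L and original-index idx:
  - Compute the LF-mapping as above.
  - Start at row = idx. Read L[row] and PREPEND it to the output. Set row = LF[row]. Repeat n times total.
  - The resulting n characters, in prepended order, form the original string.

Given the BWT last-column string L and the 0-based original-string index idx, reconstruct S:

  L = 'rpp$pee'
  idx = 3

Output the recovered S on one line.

Answer: pepper$

Derivation:
LF mapping: 6 3 4 0 5 1 2
Walk LF starting at row 3, prepending L[row]:
  step 1: row=3, L[3]='$', prepend. Next row=LF[3]=0
  step 2: row=0, L[0]='r', prepend. Next row=LF[0]=6
  step 3: row=6, L[6]='e', prepend. Next row=LF[6]=2
  step 4: row=2, L[2]='p', prepend. Next row=LF[2]=4
  step 5: row=4, L[4]='p', prepend. Next row=LF[4]=5
  step 6: row=5, L[5]='e', prepend. Next row=LF[5]=1
  step 7: row=1, L[1]='p', prepend. Next row=LF[1]=3
Reversed output: pepper$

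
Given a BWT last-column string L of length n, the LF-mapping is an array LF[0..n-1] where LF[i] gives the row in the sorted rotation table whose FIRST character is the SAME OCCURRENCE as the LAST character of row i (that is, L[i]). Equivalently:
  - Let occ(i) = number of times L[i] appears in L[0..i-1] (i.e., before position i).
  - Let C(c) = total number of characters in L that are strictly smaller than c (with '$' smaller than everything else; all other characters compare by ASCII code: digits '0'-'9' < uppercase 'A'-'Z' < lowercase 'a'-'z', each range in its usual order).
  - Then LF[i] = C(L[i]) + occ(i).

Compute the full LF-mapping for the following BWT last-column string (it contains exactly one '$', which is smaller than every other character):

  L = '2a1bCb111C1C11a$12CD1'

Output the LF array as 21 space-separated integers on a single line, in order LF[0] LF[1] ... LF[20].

Answer: 10 17 1 19 12 20 2 3 4 13 5 14 6 7 18 0 8 11 15 16 9

Derivation:
Char counts: '$':1, '1':9, '2':2, 'C':4, 'D':1, 'a':2, 'b':2
C (first-col start): C('$')=0, C('1')=1, C('2')=10, C('C')=12, C('D')=16, C('a')=17, C('b')=19
L[0]='2': occ=0, LF[0]=C('2')+0=10+0=10
L[1]='a': occ=0, LF[1]=C('a')+0=17+0=17
L[2]='1': occ=0, LF[2]=C('1')+0=1+0=1
L[3]='b': occ=0, LF[3]=C('b')+0=19+0=19
L[4]='C': occ=0, LF[4]=C('C')+0=12+0=12
L[5]='b': occ=1, LF[5]=C('b')+1=19+1=20
L[6]='1': occ=1, LF[6]=C('1')+1=1+1=2
L[7]='1': occ=2, LF[7]=C('1')+2=1+2=3
L[8]='1': occ=3, LF[8]=C('1')+3=1+3=4
L[9]='C': occ=1, LF[9]=C('C')+1=12+1=13
L[10]='1': occ=4, LF[10]=C('1')+4=1+4=5
L[11]='C': occ=2, LF[11]=C('C')+2=12+2=14
L[12]='1': occ=5, LF[12]=C('1')+5=1+5=6
L[13]='1': occ=6, LF[13]=C('1')+6=1+6=7
L[14]='a': occ=1, LF[14]=C('a')+1=17+1=18
L[15]='$': occ=0, LF[15]=C('$')+0=0+0=0
L[16]='1': occ=7, LF[16]=C('1')+7=1+7=8
L[17]='2': occ=1, LF[17]=C('2')+1=10+1=11
L[18]='C': occ=3, LF[18]=C('C')+3=12+3=15
L[19]='D': occ=0, LF[19]=C('D')+0=16+0=16
L[20]='1': occ=8, LF[20]=C('1')+8=1+8=9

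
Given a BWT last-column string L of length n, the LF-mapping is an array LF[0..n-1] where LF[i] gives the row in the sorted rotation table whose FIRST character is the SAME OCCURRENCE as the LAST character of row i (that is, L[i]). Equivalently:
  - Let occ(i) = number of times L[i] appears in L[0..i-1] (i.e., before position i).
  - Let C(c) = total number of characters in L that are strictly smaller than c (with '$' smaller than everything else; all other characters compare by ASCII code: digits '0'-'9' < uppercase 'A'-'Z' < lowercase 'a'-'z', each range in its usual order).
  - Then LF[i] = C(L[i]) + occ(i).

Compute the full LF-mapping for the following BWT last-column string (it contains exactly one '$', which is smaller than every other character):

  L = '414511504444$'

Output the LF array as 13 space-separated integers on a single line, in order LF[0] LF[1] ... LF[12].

Char counts: '$':1, '0':1, '1':3, '4':6, '5':2
C (first-col start): C('$')=0, C('0')=1, C('1')=2, C('4')=5, C('5')=11
L[0]='4': occ=0, LF[0]=C('4')+0=5+0=5
L[1]='1': occ=0, LF[1]=C('1')+0=2+0=2
L[2]='4': occ=1, LF[2]=C('4')+1=5+1=6
L[3]='5': occ=0, LF[3]=C('5')+0=11+0=11
L[4]='1': occ=1, LF[4]=C('1')+1=2+1=3
L[5]='1': occ=2, LF[5]=C('1')+2=2+2=4
L[6]='5': occ=1, LF[6]=C('5')+1=11+1=12
L[7]='0': occ=0, LF[7]=C('0')+0=1+0=1
L[8]='4': occ=2, LF[8]=C('4')+2=5+2=7
L[9]='4': occ=3, LF[9]=C('4')+3=5+3=8
L[10]='4': occ=4, LF[10]=C('4')+4=5+4=9
L[11]='4': occ=5, LF[11]=C('4')+5=5+5=10
L[12]='$': occ=0, LF[12]=C('$')+0=0+0=0

Answer: 5 2 6 11 3 4 12 1 7 8 9 10 0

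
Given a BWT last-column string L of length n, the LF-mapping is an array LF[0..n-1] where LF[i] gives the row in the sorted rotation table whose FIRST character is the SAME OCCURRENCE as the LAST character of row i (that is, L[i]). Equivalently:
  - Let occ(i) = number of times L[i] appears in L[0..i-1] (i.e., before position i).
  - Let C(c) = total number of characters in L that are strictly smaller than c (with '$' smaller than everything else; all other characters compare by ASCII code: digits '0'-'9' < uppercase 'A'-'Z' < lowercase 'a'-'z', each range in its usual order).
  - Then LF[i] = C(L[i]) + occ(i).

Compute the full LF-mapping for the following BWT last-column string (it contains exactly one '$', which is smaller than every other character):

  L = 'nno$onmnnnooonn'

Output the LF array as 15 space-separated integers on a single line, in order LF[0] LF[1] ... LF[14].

Char counts: '$':1, 'm':1, 'n':8, 'o':5
C (first-col start): C('$')=0, C('m')=1, C('n')=2, C('o')=10
L[0]='n': occ=0, LF[0]=C('n')+0=2+0=2
L[1]='n': occ=1, LF[1]=C('n')+1=2+1=3
L[2]='o': occ=0, LF[2]=C('o')+0=10+0=10
L[3]='$': occ=0, LF[3]=C('$')+0=0+0=0
L[4]='o': occ=1, LF[4]=C('o')+1=10+1=11
L[5]='n': occ=2, LF[5]=C('n')+2=2+2=4
L[6]='m': occ=0, LF[6]=C('m')+0=1+0=1
L[7]='n': occ=3, LF[7]=C('n')+3=2+3=5
L[8]='n': occ=4, LF[8]=C('n')+4=2+4=6
L[9]='n': occ=5, LF[9]=C('n')+5=2+5=7
L[10]='o': occ=2, LF[10]=C('o')+2=10+2=12
L[11]='o': occ=3, LF[11]=C('o')+3=10+3=13
L[12]='o': occ=4, LF[12]=C('o')+4=10+4=14
L[13]='n': occ=6, LF[13]=C('n')+6=2+6=8
L[14]='n': occ=7, LF[14]=C('n')+7=2+7=9

Answer: 2 3 10 0 11 4 1 5 6 7 12 13 14 8 9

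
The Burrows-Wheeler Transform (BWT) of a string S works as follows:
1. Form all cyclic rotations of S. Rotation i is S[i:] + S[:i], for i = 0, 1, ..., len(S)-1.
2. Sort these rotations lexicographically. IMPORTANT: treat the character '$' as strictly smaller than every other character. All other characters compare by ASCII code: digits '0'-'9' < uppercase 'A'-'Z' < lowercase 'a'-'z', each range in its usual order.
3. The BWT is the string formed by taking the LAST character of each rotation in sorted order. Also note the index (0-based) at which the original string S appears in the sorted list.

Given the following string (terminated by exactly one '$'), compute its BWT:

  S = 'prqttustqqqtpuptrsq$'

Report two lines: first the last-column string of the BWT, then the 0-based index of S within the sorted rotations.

Answer: q$utstqqrptruqspqtpt
1

Derivation:
All 20 rotations (rotation i = S[i:]+S[:i]):
  rot[0] = prqttustqqqtpuptrsq$
  rot[1] = rqttustqqqtpuptrsq$p
  rot[2] = qttustqqqtpuptrsq$pr
  rot[3] = ttustqqqtpuptrsq$prq
  rot[4] = tustqqqtpuptrsq$prqt
  rot[5] = ustqqqtpuptrsq$prqtt
  rot[6] = stqqqtpuptrsq$prqttu
  rot[7] = tqqqtpuptrsq$prqttus
  rot[8] = qqqtpuptrsq$prqttust
  rot[9] = qqtpuptrsq$prqttustq
  rot[10] = qtpuptrsq$prqttustqq
  rot[11] = tpuptrsq$prqttustqqq
  rot[12] = puptrsq$prqttustqqqt
  rot[13] = uptrsq$prqttustqqqtp
  rot[14] = ptrsq$prqttustqqqtpu
  rot[15] = trsq$prqttustqqqtpup
  rot[16] = rsq$prqttustqqqtpupt
  rot[17] = sq$prqttustqqqtpuptr
  rot[18] = q$prqttustqqqtpuptrs
  rot[19] = $prqttustqqqtpuptrsq
Sorted (with $ < everything):
  sorted[0] = $prqttustqqqtpuptrsq  (last char: 'q')
  sorted[1] = prqttustqqqtpuptrsq$  (last char: '$')
  sorted[2] = ptrsq$prqttustqqqtpu  (last char: 'u')
  sorted[3] = puptrsq$prqttustqqqt  (last char: 't')
  sorted[4] = q$prqttustqqqtpuptrs  (last char: 's')
  sorted[5] = qqqtpuptrsq$prqttust  (last char: 't')
  sorted[6] = qqtpuptrsq$prqttustq  (last char: 'q')
  sorted[7] = qtpuptrsq$prqttustqq  (last char: 'q')
  sorted[8] = qttustqqqtpuptrsq$pr  (last char: 'r')
  sorted[9] = rqttustqqqtpuptrsq$p  (last char: 'p')
  sorted[10] = rsq$prqttustqqqtpupt  (last char: 't')
  sorted[11] = sq$prqttustqqqtpuptr  (last char: 'r')
  sorted[12] = stqqqtpuptrsq$prqttu  (last char: 'u')
  sorted[13] = tpuptrsq$prqttustqqq  (last char: 'q')
  sorted[14] = tqqqtpuptrsq$prqttus  (last char: 's')
  sorted[15] = trsq$prqttustqqqtpup  (last char: 'p')
  sorted[16] = ttustqqqtpuptrsq$prq  (last char: 'q')
  sorted[17] = tustqqqtpuptrsq$prqt  (last char: 't')
  sorted[18] = uptrsq$prqttustqqqtp  (last char: 'p')
  sorted[19] = ustqqqtpuptrsq$prqtt  (last char: 't')
Last column: q$utstqqrptruqspqtpt
Original string S is at sorted index 1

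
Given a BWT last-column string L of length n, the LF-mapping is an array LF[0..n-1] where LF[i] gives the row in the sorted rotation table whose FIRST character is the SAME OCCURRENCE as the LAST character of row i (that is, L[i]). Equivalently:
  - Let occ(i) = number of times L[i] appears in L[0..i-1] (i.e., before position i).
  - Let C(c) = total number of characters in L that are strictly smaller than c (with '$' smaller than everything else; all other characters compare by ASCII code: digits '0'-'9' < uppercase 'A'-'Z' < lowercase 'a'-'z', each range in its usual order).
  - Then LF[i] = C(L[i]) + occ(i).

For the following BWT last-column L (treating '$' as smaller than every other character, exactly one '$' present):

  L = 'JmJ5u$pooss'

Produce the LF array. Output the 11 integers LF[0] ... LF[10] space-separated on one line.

Answer: 2 4 3 1 10 0 7 5 6 8 9

Derivation:
Char counts: '$':1, '5':1, 'J':2, 'm':1, 'o':2, 'p':1, 's':2, 'u':1
C (first-col start): C('$')=0, C('5')=1, C('J')=2, C('m')=4, C('o')=5, C('p')=7, C('s')=8, C('u')=10
L[0]='J': occ=0, LF[0]=C('J')+0=2+0=2
L[1]='m': occ=0, LF[1]=C('m')+0=4+0=4
L[2]='J': occ=1, LF[2]=C('J')+1=2+1=3
L[3]='5': occ=0, LF[3]=C('5')+0=1+0=1
L[4]='u': occ=0, LF[4]=C('u')+0=10+0=10
L[5]='$': occ=0, LF[5]=C('$')+0=0+0=0
L[6]='p': occ=0, LF[6]=C('p')+0=7+0=7
L[7]='o': occ=0, LF[7]=C('o')+0=5+0=5
L[8]='o': occ=1, LF[8]=C('o')+1=5+1=6
L[9]='s': occ=0, LF[9]=C('s')+0=8+0=8
L[10]='s': occ=1, LF[10]=C('s')+1=8+1=9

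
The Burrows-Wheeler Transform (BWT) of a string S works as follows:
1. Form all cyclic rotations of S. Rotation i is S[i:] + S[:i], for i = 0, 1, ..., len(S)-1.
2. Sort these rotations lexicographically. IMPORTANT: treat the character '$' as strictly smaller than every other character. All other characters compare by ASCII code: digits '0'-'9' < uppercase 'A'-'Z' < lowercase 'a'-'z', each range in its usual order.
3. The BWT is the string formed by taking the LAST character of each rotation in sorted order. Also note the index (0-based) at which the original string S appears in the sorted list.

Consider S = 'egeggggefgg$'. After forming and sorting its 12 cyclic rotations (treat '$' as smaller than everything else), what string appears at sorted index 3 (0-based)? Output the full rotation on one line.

All 12 rotations (rotation i = S[i:]+S[:i]):
  rot[0] = egeggggefgg$
  rot[1] = geggggefgg$e
  rot[2] = eggggefgg$eg
  rot[3] = ggggefgg$ege
  rot[4] = gggefgg$egeg
  rot[5] = ggefgg$egegg
  rot[6] = gefgg$egeggg
  rot[7] = efgg$egegggg
  rot[8] = fgg$egegggge
  rot[9] = gg$egeggggef
  rot[10] = g$egeggggefg
  rot[11] = $egeggggefgg
Sorted (with $ < everything):
  sorted[0] = $egeggggefgg
  sorted[1] = efgg$egegggg
  sorted[2] = egeggggefgg$
  sorted[3] = eggggefgg$eg
  sorted[4] = fgg$egegggge
  sorted[5] = g$egeggggefg
  sorted[6] = gefgg$egeggg
  sorted[7] = geggggefgg$e
  sorted[8] = gg$egeggggef
  sorted[9] = ggefgg$egegg
  sorted[10] = gggefgg$egeg
  sorted[11] = ggggefgg$ege
sorted[3] = eggggefgg$eg

Answer: eggggefgg$eg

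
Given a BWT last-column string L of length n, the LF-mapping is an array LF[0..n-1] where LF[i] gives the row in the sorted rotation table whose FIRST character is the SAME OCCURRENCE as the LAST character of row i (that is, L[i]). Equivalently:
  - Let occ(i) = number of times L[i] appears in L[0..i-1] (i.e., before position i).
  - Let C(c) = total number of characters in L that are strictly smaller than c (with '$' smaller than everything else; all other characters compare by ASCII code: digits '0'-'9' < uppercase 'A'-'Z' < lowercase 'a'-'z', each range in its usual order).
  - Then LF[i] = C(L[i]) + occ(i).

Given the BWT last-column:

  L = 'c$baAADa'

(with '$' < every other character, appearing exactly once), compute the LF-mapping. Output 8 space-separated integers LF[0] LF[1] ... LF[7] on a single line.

Char counts: '$':1, 'A':2, 'D':1, 'a':2, 'b':1, 'c':1
C (first-col start): C('$')=0, C('A')=1, C('D')=3, C('a')=4, C('b')=6, C('c')=7
L[0]='c': occ=0, LF[0]=C('c')+0=7+0=7
L[1]='$': occ=0, LF[1]=C('$')+0=0+0=0
L[2]='b': occ=0, LF[2]=C('b')+0=6+0=6
L[3]='a': occ=0, LF[3]=C('a')+0=4+0=4
L[4]='A': occ=0, LF[4]=C('A')+0=1+0=1
L[5]='A': occ=1, LF[5]=C('A')+1=1+1=2
L[6]='D': occ=0, LF[6]=C('D')+0=3+0=3
L[7]='a': occ=1, LF[7]=C('a')+1=4+1=5

Answer: 7 0 6 4 1 2 3 5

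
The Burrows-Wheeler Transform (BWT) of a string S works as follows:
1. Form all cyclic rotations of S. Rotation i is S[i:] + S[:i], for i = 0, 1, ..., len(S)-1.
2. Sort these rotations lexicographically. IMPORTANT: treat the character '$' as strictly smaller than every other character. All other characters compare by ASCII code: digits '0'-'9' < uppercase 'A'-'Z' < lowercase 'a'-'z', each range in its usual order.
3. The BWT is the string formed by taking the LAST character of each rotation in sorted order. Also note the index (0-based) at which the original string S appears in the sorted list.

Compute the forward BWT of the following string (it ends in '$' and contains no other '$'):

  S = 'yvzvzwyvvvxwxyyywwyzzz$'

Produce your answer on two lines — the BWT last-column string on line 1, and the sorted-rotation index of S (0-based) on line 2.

Answer: zyvvyzyxzwvww$yyxwzvvzy
13

Derivation:
All 23 rotations (rotation i = S[i:]+S[:i]):
  rot[0] = yvzvzwyvvvxwxyyywwyzzz$
  rot[1] = vzvzwyvvvxwxyyywwyzzz$y
  rot[2] = zvzwyvvvxwxyyywwyzzz$yv
  rot[3] = vzwyvvvxwxyyywwyzzz$yvz
  rot[4] = zwyvvvxwxyyywwyzzz$yvzv
  rot[5] = wyvvvxwxyyywwyzzz$yvzvz
  rot[6] = yvvvxwxyyywwyzzz$yvzvzw
  rot[7] = vvvxwxyyywwyzzz$yvzvzwy
  rot[8] = vvxwxyyywwyzzz$yvzvzwyv
  rot[9] = vxwxyyywwyzzz$yvzvzwyvv
  rot[10] = xwxyyywwyzzz$yvzvzwyvvv
  rot[11] = wxyyywwyzzz$yvzvzwyvvvx
  rot[12] = xyyywwyzzz$yvzvzwyvvvxw
  rot[13] = yyywwyzzz$yvzvzwyvvvxwx
  rot[14] = yywwyzzz$yvzvzwyvvvxwxy
  rot[15] = ywwyzzz$yvzvzwyvvvxwxyy
  rot[16] = wwyzzz$yvzvzwyvvvxwxyyy
  rot[17] = wyzzz$yvzvzwyvvvxwxyyyw
  rot[18] = yzzz$yvzvzwyvvvxwxyyyww
  rot[19] = zzz$yvzvzwyvvvxwxyyywwy
  rot[20] = zz$yvzvzwyvvvxwxyyywwyz
  rot[21] = z$yvzvzwyvvvxwxyyywwyzz
  rot[22] = $yvzvzwyvvvxwxyyywwyzzz
Sorted (with $ < everything):
  sorted[0] = $yvzvzwyvvvxwxyyywwyzzz  (last char: 'z')
  sorted[1] = vvvxwxyyywwyzzz$yvzvzwy  (last char: 'y')
  sorted[2] = vvxwxyyywwyzzz$yvzvzwyv  (last char: 'v')
  sorted[3] = vxwxyyywwyzzz$yvzvzwyvv  (last char: 'v')
  sorted[4] = vzvzwyvvvxwxyyywwyzzz$y  (last char: 'y')
  sorted[5] = vzwyvvvxwxyyywwyzzz$yvz  (last char: 'z')
  sorted[6] = wwyzzz$yvzvzwyvvvxwxyyy  (last char: 'y')
  sorted[7] = wxyyywwyzzz$yvzvzwyvvvx  (last char: 'x')
  sorted[8] = wyvvvxwxyyywwyzzz$yvzvz  (last char: 'z')
  sorted[9] = wyzzz$yvzvzwyvvvxwxyyyw  (last char: 'w')
  sorted[10] = xwxyyywwyzzz$yvzvzwyvvv  (last char: 'v')
  sorted[11] = xyyywwyzzz$yvzvzwyvvvxw  (last char: 'w')
  sorted[12] = yvvvxwxyyywwyzzz$yvzvzw  (last char: 'w')
  sorted[13] = yvzvzwyvvvxwxyyywwyzzz$  (last char: '$')
  sorted[14] = ywwyzzz$yvzvzwyvvvxwxyy  (last char: 'y')
  sorted[15] = yywwyzzz$yvzvzwyvvvxwxy  (last char: 'y')
  sorted[16] = yyywwyzzz$yvzvzwyvvvxwx  (last char: 'x')
  sorted[17] = yzzz$yvzvzwyvvvxwxyyyww  (last char: 'w')
  sorted[18] = z$yvzvzwyvvvxwxyyywwyzz  (last char: 'z')
  sorted[19] = zvzwyvvvxwxyyywwyzzz$yv  (last char: 'v')
  sorted[20] = zwyvvvxwxyyywwyzzz$yvzv  (last char: 'v')
  sorted[21] = zz$yvzvzwyvvvxwxyyywwyz  (last char: 'z')
  sorted[22] = zzz$yvzvzwyvvvxwxyyywwy  (last char: 'y')
Last column: zyvvyzyxzwvww$yyxwzvvzy
Original string S is at sorted index 13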